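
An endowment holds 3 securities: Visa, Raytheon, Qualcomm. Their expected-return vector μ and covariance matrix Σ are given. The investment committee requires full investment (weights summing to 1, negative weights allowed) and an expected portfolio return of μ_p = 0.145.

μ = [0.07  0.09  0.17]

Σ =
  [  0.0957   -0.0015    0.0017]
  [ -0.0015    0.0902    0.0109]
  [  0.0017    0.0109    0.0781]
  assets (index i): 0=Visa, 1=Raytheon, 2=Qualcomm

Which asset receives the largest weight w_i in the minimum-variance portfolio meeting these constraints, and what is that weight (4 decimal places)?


u=Σ⁻¹μ = [0.7069  0.7612  2.0551]
v=Σ⁻¹𝟙 = [10.4057  9.9067  11.1950]
a=μᵀu=0.467352  b=𝟙ᵀu=3.523149  c=𝟙ᵀv=31.507394  D=ac−b²=2.312459
λ₁=(c·0.145−b)/D = (31.507394·0.145−3.523149)/2.312459 = 0.452083
λ₂=(a−b·0.145)/D = (0.467352−3.523149·0.145)/2.312459 = -0.018813
w* = 0.452083·u + -0.018813·v:
  w_0 = 0.452083·0.7069 + -0.018813·10.4057 = 0.1238  (Visa)
  w_1 = 0.452083·0.7612 + -0.018813·9.9067 = 0.1577  (Raytheon)
  w_2 = 0.452083·2.0551 + -0.018813·11.1950 = 0.7185  (Qualcomm)
Σw_i=1.0000  μᵀw=0.1450
σ²=wᵀΣw=λ₁·μ_p+λ₂ = 0.452083·0.145 + -0.018813 = 0.046739 ≈ 0.0467

Qualcomm (0.7185)


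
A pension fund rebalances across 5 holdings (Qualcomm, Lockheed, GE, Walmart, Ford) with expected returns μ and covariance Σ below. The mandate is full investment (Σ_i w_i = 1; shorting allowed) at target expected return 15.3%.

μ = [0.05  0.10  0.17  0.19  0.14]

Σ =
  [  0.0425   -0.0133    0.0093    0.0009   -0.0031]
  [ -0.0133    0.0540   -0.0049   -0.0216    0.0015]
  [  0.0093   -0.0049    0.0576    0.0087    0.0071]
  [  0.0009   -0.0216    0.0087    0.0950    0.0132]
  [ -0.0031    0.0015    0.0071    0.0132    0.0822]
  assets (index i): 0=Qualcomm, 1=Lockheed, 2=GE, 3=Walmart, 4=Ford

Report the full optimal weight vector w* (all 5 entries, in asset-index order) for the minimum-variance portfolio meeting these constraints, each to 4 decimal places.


-0.0063  0.2866  0.3329  0.2782  0.1086

x=Σ⁻¹μ = [1.7398  3.4262  2.4652  2.3824  1.1107]
y=Σ⁻¹𝟙 = [31.7690  33.3175  11.5892  15.4508  9.2734]
a=μᵀx=1.456852  b=𝟙ᵀx=11.124306  c=𝟙ᵀy=101.399993  D=ac−b²=23.974658
λ₁=(c·0.153−b)/D = (101.399993·0.153−11.124306)/23.974658 = 0.183106
λ₂=(a−b·0.153)/D = (1.456852−11.124306·0.153)/23.974658 = -0.010226
w* = 0.183106·x + -0.010226·y:
  w_0 = 0.183106·1.7398 + -0.010226·31.7690 = -0.0063  (Qualcomm)
  w_1 = 0.183106·3.4262 + -0.010226·33.3175 = 0.2866  (Lockheed)
  w_2 = 0.183106·2.4652 + -0.010226·11.5892 = 0.3329  (GE)
  w_3 = 0.183106·2.3824 + -0.010226·15.4508 = 0.2782  (Walmart)
  w_4 = 0.183106·1.1107 + -0.010226·9.2734 = 0.1086  (Ford)
Σw_i=1.0000  μᵀw=0.1530
σ²=wᵀΣw=λ₁·μ_p+λ₂ = 0.183106·0.153 + -0.010226 = 0.017789 ≈ 0.0178


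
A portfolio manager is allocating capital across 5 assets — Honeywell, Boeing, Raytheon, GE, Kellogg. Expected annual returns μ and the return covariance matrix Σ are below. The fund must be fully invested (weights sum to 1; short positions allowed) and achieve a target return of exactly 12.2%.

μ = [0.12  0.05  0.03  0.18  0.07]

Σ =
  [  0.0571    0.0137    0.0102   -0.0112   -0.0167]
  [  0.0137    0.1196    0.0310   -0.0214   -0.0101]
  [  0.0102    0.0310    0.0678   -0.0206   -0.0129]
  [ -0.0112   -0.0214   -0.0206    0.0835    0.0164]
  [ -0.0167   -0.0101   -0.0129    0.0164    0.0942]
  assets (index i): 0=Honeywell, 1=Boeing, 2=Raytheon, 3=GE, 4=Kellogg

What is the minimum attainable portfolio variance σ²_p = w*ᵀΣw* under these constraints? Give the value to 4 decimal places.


0.0165

g=Σ⁻¹μ = [2.6319  0.4558  0.8157  2.6482  0.9092]
h=Σ⁻¹𝟙 = [20.6617  5.9514  16.9870  17.6815  14.1647]
a=μᵀg=0.903402  b=𝟙ᵀg=7.460772  c=𝟙ᵀh=75.446248  D=ac−b²=12.495160
λ₁=(c·0.122−b)/D = (75.446248·0.122−7.460772)/12.495160 = 0.139548
λ₂=(a−b·0.122)/D = (0.903402−7.460772·0.122)/12.495160 = -0.000545
w* = 0.139548·g + -0.000545·h:
  w_0 = 0.139548·2.6319 + -0.000545·20.6617 = 0.3560  (Honeywell)
  w_1 = 0.139548·0.4558 + -0.000545·5.9514 = 0.0604  (Boeing)
  w_2 = 0.139548·0.8157 + -0.000545·16.9870 = 0.1046  (Raytheon)
  w_3 = 0.139548·2.6482 + -0.000545·17.6815 = 0.3599  (GE)
  w_4 = 0.139548·0.9092 + -0.000545·14.1647 = 0.1192  (Kellogg)
Σw_i=1.0000  μᵀw=0.1220
σ²=wᵀΣw=λ₁·μ_p+λ₂ = 0.139548·0.122 + -0.000545 = 0.016480 ≈ 0.0165


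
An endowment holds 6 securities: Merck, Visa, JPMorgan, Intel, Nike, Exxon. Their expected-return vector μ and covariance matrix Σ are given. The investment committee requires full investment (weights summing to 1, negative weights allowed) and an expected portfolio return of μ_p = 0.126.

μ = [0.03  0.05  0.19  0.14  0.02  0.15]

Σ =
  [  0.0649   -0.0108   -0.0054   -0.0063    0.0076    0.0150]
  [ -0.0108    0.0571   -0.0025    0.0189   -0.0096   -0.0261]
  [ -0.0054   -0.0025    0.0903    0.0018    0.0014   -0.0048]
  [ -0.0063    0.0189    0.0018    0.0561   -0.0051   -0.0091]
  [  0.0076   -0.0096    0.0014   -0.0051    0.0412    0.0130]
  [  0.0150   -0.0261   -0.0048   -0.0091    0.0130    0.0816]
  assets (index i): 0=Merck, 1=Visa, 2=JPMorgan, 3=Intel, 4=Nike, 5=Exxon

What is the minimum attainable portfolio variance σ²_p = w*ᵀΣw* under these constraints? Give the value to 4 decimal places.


u=Σ⁻¹μ = [0.5152  1.4839  2.2638  2.4149  0.1382  2.5986]
v=Σ⁻¹𝟙 = [15.8703  27.9593  13.0310  14.6809  23.9089  16.8751]
a=μᵀu=1.250430  b=𝟙ᵀu=9.414735  c=𝟙ᵀv=112.325503  D=ac−b²=51.817913
λ₁=(c·0.126−b)/D = (112.325503·0.126−9.414735)/51.817913 = 0.091441
λ₂=(a−b·0.126)/D = (1.250430−9.414735·0.126)/51.817913 = 0.001238
w* = 0.091441·u + 0.001238·v:
  w_0 = 0.091441·0.5152 + 0.001238·15.8703 = 0.0668  (Merck)
  w_1 = 0.091441·1.4839 + 0.001238·27.9593 = 0.1703  (Visa)
  w_2 = 0.091441·2.2638 + 0.001238·13.0310 = 0.2231  (JPMorgan)
  w_3 = 0.091441·2.4149 + 0.001238·14.6809 = 0.2390  (Intel)
  w_4 = 0.091441·0.1382 + 0.001238·23.9089 = 0.0422  (Nike)
  w_5 = 0.091441·2.5986 + 0.001238·16.8751 = 0.2585  (Exxon)
Σw_i=1.0000  μᵀw=0.1260
σ²=wᵀΣw=λ₁·μ_p+λ₂ = 0.091441·0.126 + 0.001238 = 0.012760 ≈ 0.0128

0.0128


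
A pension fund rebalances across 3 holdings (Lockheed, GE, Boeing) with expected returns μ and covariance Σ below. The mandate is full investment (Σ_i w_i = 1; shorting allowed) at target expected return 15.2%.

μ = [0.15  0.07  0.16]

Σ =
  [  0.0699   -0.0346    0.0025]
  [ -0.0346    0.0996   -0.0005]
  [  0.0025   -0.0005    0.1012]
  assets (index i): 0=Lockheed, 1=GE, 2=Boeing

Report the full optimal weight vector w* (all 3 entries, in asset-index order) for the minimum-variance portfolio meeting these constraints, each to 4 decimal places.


g=Σ⁻¹μ = [2.9507  1.7355  1.5167]
h=Σ⁻¹𝟙 = [22.9009  18.0429  9.4048]
a=μᵀg=0.806766  b=𝟙ᵀg=6.202911  c=𝟙ᵀh=50.348632  D=ac−b²=2.143442
λ₁=(c·0.152−b)/D = (50.348632·0.152−6.202911)/2.143442 = 0.676520
λ₂=(a−b·0.152)/D = (0.806766−6.202911·0.152)/2.143442 = -0.063485
w* = 0.676520·g + -0.063485·h:
  w_0 = 0.676520·2.9507 + -0.063485·22.9009 = 0.5424  (Lockheed)
  w_1 = 0.676520·1.7355 + -0.063485·18.0429 = 0.0286  (GE)
  w_2 = 0.676520·1.5167 + -0.063485·9.4048 = 0.4290  (Boeing)
Σw_i=1.0000  μᵀw=0.1520
σ²=wᵀΣw=λ₁·μ_p+λ₂ = 0.676520·0.152 + -0.063485 = 0.039346 ≈ 0.0393

0.5424  0.0286  0.4290


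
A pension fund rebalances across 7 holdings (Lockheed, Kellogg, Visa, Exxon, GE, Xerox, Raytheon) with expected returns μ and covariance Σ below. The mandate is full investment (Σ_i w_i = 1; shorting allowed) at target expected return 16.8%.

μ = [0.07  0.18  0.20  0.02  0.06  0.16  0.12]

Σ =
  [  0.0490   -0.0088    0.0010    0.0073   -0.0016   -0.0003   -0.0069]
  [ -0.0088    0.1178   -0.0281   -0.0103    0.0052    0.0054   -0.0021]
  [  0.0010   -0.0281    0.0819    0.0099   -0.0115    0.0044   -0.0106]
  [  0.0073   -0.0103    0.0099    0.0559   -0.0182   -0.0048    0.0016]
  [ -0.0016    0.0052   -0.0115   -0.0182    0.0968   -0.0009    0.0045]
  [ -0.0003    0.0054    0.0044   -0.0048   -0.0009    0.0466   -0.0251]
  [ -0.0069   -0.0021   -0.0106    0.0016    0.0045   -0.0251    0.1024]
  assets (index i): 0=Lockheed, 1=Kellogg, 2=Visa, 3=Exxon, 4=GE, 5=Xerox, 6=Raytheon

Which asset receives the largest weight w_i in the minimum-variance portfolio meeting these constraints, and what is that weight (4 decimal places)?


Xerox (0.3086)

p=Σ⁻¹μ = [2.1498  2.3530  3.4127  0.5130  0.9441  4.4038  2.7482]
q=Σ⁻¹𝟙 = [22.9618  14.4614  17.3467  21.6471  15.4217  31.6762  20.1535]
a=μᵀp=2.357856  b=𝟙ᵀp=16.524577  c=𝟙ᵀq=143.668420  D=ac−b²=65.687859
λ₁=(c·0.168−b)/D = (143.668420·0.168−16.524577)/65.687859 = 0.115877
λ₂=(a−b·0.168)/D = (2.357856−16.524577·0.168)/65.687859 = -0.006368
w* = 0.115877·p + -0.006368·q:
  w_0 = 0.115877·2.1498 + -0.006368·22.9618 = 0.1029  (Lockheed)
  w_1 = 0.115877·2.3530 + -0.006368·14.4614 = 0.1806  (Kellogg)
  w_2 = 0.115877·3.4127 + -0.006368·17.3467 = 0.2850  (Visa)
  w_3 = 0.115877·0.5130 + -0.006368·21.6471 = -0.0784  (Exxon)
  w_4 = 0.115877·0.9441 + -0.006368·15.4217 = 0.0112  (GE)
  w_5 = 0.115877·4.4038 + -0.006368·31.6762 = 0.3086  (Xerox)
  w_6 = 0.115877·2.7482 + -0.006368·20.1535 = 0.1901  (Raytheon)
Σw_i=1.0000  μᵀw=0.1680
σ²=wᵀΣw=λ₁·μ_p+λ₂ = 0.115877·0.168 + -0.006368 = 0.013100 ≈ 0.0131


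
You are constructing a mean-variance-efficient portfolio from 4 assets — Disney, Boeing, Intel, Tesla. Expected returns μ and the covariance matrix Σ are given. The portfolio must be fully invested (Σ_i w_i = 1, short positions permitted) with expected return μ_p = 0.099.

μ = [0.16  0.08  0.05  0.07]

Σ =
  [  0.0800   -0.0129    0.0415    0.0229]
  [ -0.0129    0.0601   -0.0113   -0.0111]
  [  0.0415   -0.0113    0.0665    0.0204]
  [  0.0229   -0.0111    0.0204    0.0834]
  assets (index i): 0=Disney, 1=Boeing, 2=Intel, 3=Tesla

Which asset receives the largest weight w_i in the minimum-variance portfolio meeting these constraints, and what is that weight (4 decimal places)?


Boeing (0.4361)

g=Σ⁻¹μ = [2.4738  1.8439  -0.6519  0.5649]
h=Σ⁻¹𝟙 = [7.4300  22.1943  11.0422  10.2032]
a=μᵀg=0.550265  b=𝟙ᵀg=4.230688  c=𝟙ᵀh=50.869766  D=ac−b²=10.093119
λ₁=(c·0.099−b)/D = (50.869766·0.099−4.230688)/10.093119 = 0.079799
λ₂=(a−b·0.099)/D = (0.550265−4.230688·0.099)/10.093119 = 0.013021
w* = 0.079799·g + 0.013021·h:
  w_0 = 0.079799·2.4738 + 0.013021·7.4300 = 0.2942  (Disney)
  w_1 = 0.079799·1.8439 + 0.013021·22.1943 = 0.4361  (Boeing)
  w_2 = 0.079799·-0.6519 + 0.013021·11.0422 = 0.0918  (Intel)
  w_3 = 0.079799·0.5649 + 0.013021·10.2032 = 0.1779  (Tesla)
Σw_i=1.0000  μᵀw=0.0990
σ²=wᵀΣw=λ₁·μ_p+λ₂ = 0.079799·0.099 + 0.013021 = 0.020921 ≈ 0.0209


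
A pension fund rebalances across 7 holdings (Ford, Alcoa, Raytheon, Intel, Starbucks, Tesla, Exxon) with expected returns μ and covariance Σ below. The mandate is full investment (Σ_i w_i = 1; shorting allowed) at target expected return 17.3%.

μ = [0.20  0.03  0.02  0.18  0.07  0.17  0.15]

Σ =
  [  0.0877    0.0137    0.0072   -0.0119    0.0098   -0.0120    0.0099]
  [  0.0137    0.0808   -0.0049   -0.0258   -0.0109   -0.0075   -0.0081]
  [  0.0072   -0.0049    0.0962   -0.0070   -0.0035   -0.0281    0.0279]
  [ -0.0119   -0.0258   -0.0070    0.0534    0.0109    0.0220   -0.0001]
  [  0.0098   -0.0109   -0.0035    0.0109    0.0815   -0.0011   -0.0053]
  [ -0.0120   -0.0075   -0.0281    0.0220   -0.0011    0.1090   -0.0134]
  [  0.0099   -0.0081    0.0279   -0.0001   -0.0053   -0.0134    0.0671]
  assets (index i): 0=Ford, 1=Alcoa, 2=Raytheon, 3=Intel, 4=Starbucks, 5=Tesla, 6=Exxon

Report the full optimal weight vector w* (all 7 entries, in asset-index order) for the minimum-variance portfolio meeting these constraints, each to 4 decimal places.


x=Σ⁻¹μ = [2.4421  1.6956  0.1710  4.0728  0.4265  1.4592  2.3399]
y=Σ⁻¹𝟙 = [8.7124  24.4663  12.5091  26.8301  12.5561  11.5617  14.7106]
a=μᵀx=1.904710  b=𝟙ᵀx=12.607061  c=𝟙ᵀy=111.346161  D=ac−b²=53.144153
λ₁=(c·0.173−b)/D = (111.346161·0.173−12.607061)/53.144153 = 0.125241
λ₂=(a−b·0.173)/D = (1.904710−12.607061·0.173)/53.144153 = -0.005199
w* = 0.125241·x + -0.005199·y:
  w_0 = 0.125241·2.4421 + -0.005199·8.7124 = 0.2605  (Ford)
  w_1 = 0.125241·1.6956 + -0.005199·24.4663 = 0.0852  (Alcoa)
  w_2 = 0.125241·0.1710 + -0.005199·12.5091 = -0.0436  (Raytheon)
  w_3 = 0.125241·4.0728 + -0.005199·26.8301 = 0.3706  (Intel)
  w_4 = 0.125241·0.4265 + -0.005199·12.5561 = -0.0119  (Starbucks)
  w_5 = 0.125241·1.4592 + -0.005199·11.5617 = 0.1226  (Tesla)
  w_6 = 0.125241·2.3399 + -0.005199·14.7106 = 0.2166  (Exxon)
Σw_i=1.0000  μᵀw=0.1730
σ²=wᵀΣw=λ₁·μ_p+λ₂ = 0.125241·0.173 + -0.005199 = 0.016467 ≈ 0.0165

0.2605  0.0852  -0.0436  0.3706  -0.0119  0.1226  0.2166


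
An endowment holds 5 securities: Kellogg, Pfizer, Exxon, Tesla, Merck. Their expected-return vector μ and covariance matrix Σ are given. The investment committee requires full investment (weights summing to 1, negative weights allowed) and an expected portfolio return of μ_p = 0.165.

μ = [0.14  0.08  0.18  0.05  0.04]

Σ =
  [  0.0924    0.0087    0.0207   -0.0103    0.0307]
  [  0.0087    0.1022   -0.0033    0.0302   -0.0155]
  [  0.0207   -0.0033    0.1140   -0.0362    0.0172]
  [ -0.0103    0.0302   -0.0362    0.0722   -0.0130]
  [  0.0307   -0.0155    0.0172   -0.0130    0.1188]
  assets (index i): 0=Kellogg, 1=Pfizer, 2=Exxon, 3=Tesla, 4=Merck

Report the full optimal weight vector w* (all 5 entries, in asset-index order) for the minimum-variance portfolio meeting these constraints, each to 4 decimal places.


0.4265  -0.0234  0.5762  0.2629  -0.2421

u=Σ⁻¹μ = [1.2772  0.2156  1.9117  1.7336  -0.0523]
v=Σ⁻¹𝟙 = [7.2950  4.5505  13.0813  20.9004  7.5192]
a=μᵀu=0.624745  b=𝟙ᵀu=5.085774  c=𝟙ᵀv=53.346453  D=ac−b²=7.462810
λ₁=(c·0.165−b)/D = (53.346453·0.165−5.085774)/7.462810 = 0.497988
λ₂=(a−b·0.165)/D = (0.624745−5.085774·0.165)/7.462810 = -0.028730
w* = 0.497988·u + -0.028730·v:
  w_0 = 0.497988·1.2772 + -0.028730·7.2950 = 0.4265  (Kellogg)
  w_1 = 0.497988·0.2156 + -0.028730·4.5505 = -0.0234  (Pfizer)
  w_2 = 0.497988·1.9117 + -0.028730·13.0813 = 0.5762  (Exxon)
  w_3 = 0.497988·1.7336 + -0.028730·20.9004 = 0.2629  (Tesla)
  w_4 = 0.497988·-0.0523 + -0.028730·7.5192 = -0.2421  (Merck)
Σw_i=1.0000  μᵀw=0.1650
σ²=wᵀΣw=λ₁·μ_p+λ₂ = 0.497988·0.165 + -0.028730 = 0.053438 ≈ 0.0534


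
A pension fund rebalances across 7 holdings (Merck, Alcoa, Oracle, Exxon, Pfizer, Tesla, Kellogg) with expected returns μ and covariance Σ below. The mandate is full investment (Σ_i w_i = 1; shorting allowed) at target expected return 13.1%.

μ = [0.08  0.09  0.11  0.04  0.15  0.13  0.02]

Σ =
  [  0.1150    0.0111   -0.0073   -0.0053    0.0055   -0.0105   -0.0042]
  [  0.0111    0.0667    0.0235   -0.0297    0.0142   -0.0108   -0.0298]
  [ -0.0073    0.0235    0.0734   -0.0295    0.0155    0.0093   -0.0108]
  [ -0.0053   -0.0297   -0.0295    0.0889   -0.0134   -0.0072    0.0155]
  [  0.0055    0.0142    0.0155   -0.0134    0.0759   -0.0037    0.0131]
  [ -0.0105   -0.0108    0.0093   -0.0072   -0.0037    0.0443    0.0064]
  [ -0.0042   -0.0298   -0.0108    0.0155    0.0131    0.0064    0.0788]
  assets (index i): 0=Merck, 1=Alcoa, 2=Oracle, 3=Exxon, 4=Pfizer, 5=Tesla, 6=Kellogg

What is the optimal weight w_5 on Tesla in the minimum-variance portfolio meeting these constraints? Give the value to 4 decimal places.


0.4707

x=Σ⁻¹μ = [0.9193  2.1470  0.8734  2.0779  1.8555  3.9569  0.1959]
y=Σ⁻¹𝟙 = [10.8904  33.1736  12.1675  27.5903  7.0405  33.1313  18.1954]
a=μᵀx=1.242613  b=𝟙ᵀx=12.025948  c=𝟙ᵀy=142.189047  D=ac−b²=32.062498
λ₁=(c·0.131−b)/D = (142.189047·0.131−12.025948)/32.062498 = 0.205873
λ₂=(a−b·0.131)/D = (1.242613−12.025948·0.131)/32.062498 = -0.010379
w* = 0.205873·x + -0.010379·y:
  w_0 = 0.205873·0.9193 + -0.010379·10.8904 = 0.0762  (Merck)
  w_1 = 0.205873·2.1470 + -0.010379·33.1736 = 0.0977  (Alcoa)
  w_2 = 0.205873·0.8734 + -0.010379·12.1675 = 0.0535  (Oracle)
  w_3 = 0.205873·2.0779 + -0.010379·27.5903 = 0.1414  (Exxon)
  w_4 = 0.205873·1.8555 + -0.010379·7.0405 = 0.3089  (Pfizer)
  w_5 = 0.205873·3.9569 + -0.010379·33.1313 = 0.4707  (Tesla)
  w_6 = 0.205873·0.1959 + -0.010379·18.1954 = -0.1485  (Kellogg)
Σw_i=1.0000  μᵀw=0.1310
σ²=wᵀΣw=λ₁·μ_p+λ₂ = 0.205873·0.131 + -0.010379 = 0.016590 ≈ 0.0166


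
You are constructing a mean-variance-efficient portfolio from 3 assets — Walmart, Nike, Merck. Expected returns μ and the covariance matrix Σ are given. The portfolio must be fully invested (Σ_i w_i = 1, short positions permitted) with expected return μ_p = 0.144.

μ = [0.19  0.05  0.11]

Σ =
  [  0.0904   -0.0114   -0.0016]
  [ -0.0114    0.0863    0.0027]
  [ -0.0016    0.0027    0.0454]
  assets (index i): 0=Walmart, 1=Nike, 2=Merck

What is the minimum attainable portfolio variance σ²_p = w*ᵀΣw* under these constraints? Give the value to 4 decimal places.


0.0290

g=Σ⁻¹μ = [2.2460  0.7993  2.4545]
h=Σ⁻¹𝟙 = [13.0393  12.6299  21.7348]
a=μᵀg=0.736703  b=𝟙ᵀg=5.499807  c=𝟙ᵀh=47.404145  D=ac−b²=4.674894
λ₁=(c·0.144−b)/D = (47.404145·0.144−5.499807)/4.674894 = 0.283726
λ₂=(a−b·0.144)/D = (0.736703−5.499807·0.144)/4.674894 = -0.011823
w* = 0.283726·g + -0.011823·h:
  w_0 = 0.283726·2.2460 + -0.011823·13.0393 = 0.4831  (Walmart)
  w_1 = 0.283726·0.7993 + -0.011823·12.6299 = 0.0775  (Nike)
  w_2 = 0.283726·2.4545 + -0.011823·21.7348 = 0.4395  (Merck)
Σw_i=1.0000  μᵀw=0.1440
σ²=wᵀΣw=λ₁·μ_p+λ₂ = 0.283726·0.144 + -0.011823 = 0.029034 ≈ 0.0290


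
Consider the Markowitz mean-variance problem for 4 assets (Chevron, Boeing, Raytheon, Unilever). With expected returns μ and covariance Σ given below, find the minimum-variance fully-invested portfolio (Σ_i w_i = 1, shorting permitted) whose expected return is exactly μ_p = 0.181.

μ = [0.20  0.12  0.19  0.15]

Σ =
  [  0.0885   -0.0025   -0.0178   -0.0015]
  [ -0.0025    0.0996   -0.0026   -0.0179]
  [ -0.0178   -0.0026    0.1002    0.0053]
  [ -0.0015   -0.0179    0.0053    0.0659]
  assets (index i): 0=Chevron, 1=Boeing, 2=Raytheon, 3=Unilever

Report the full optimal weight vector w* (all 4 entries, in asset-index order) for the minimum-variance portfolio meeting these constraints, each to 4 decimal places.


0.4054  0.0759  0.3252  0.1935

p=Σ⁻¹μ = [2.8193  1.8115  2.3040  2.6471]
q=Σ⁻¹𝟙 = [14.4061  14.0108  11.9322  18.3484]
a=μᵀp=1.616072  b=𝟙ᵀp=9.581916  c=𝟙ᵀq=58.697622  D=ac−b²=3.046453
λ₁=(c·0.181−b)/D = (58.697622·0.181−9.581916)/3.046453 = 0.342153
λ₂=(a−b·0.181)/D = (1.616072−9.581916·0.181)/3.046453 = -0.038817
w* = 0.342153·p + -0.038817·q:
  w_0 = 0.342153·2.8193 + -0.038817·14.4061 = 0.4054  (Chevron)
  w_1 = 0.342153·1.8115 + -0.038817·14.0108 = 0.0759  (Boeing)
  w_2 = 0.342153·2.3040 + -0.038817·11.9322 = 0.3252  (Raytheon)
  w_3 = 0.342153·2.6471 + -0.038817·18.3484 = 0.1935  (Unilever)
Σw_i=1.0000  μᵀw=0.1810
σ²=wᵀΣw=λ₁·μ_p+λ₂ = 0.342153·0.181 + -0.038817 = 0.023112 ≈ 0.0231


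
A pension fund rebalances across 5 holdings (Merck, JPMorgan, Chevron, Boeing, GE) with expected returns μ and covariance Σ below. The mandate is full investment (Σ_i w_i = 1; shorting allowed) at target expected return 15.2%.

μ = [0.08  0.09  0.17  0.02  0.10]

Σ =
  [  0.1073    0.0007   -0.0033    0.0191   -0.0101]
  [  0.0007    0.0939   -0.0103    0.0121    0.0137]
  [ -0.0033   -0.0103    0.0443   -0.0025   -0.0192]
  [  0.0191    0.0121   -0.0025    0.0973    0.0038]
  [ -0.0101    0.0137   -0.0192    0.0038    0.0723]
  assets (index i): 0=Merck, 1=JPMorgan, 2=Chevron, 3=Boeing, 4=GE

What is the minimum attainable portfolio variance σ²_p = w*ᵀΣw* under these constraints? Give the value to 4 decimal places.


0.0184

g=Σ⁻¹μ = [1.1894  1.1547  5.3864  -0.1413  2.7683]
h=Σ⁻¹𝟙 = [11.2788  10.3324  36.0200  6.8192  22.6561]
a=μᵀg=1.388774  b=𝟙ᵀg=10.357616  c=𝟙ᵀh=87.106499  D=ac−b²=13.691009
λ₁=(c·0.152−b)/D = (87.106499·0.152−10.357616)/13.691009 = 0.210545
λ₂=(a−b·0.152)/D = (1.388774−10.357616·0.152)/13.691009 = -0.013555
w* = 0.210545·g + -0.013555·h:
  w_0 = 0.210545·1.1894 + -0.013555·11.2788 = 0.0975  (Merck)
  w_1 = 0.210545·1.1547 + -0.013555·10.3324 = 0.1031  (JPMorgan)
  w_2 = 0.210545·5.3864 + -0.013555·36.0200 = 0.6458  (Chevron)
  w_3 = 0.210545·-0.1413 + -0.013555·6.8192 = -0.1222  (Boeing)
  w_4 = 0.210545·2.7683 + -0.013555·22.6561 = 0.2757  (GE)
Σw_i=1.0000  μᵀw=0.1520
σ²=wᵀΣw=λ₁·μ_p+λ₂ = 0.210545·0.152 + -0.013555 = 0.018448 ≈ 0.0184


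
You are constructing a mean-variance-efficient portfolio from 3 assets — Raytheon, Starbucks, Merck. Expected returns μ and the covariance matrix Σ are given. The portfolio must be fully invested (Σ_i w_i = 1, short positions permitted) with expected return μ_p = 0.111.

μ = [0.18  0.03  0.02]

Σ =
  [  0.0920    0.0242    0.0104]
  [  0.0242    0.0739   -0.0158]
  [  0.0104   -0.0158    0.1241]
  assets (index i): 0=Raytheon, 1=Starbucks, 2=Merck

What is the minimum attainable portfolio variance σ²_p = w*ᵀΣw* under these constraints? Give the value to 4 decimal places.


0.0450

x=Σ⁻¹μ = [2.0321  -0.2688  -0.0434]
y=Σ⁻¹𝟙 = [6.2869  13.4493  9.2435]
a=μᵀx=0.356852  b=𝟙ᵀx=1.719990  c=𝟙ᵀy=28.979683  D=ac−b²=7.383081
λ₁=(c·0.111−b)/D = (28.979683·0.111−1.719990)/7.383081 = 0.202728
λ₂=(a−b·0.111)/D = (0.356852−1.719990·0.111)/7.383081 = 0.022475
w* = 0.202728·x + 0.022475·y:
  w_0 = 0.202728·2.0321 + 0.022475·6.2869 = 0.5533  (Raytheon)
  w_1 = 0.202728·-0.2688 + 0.022475·13.4493 = 0.2478  (Starbucks)
  w_2 = 0.202728·-0.0434 + 0.022475·9.2435 = 0.1990  (Merck)
Σw_i=1.0000  μᵀw=0.1110
σ²=wᵀΣw=λ₁·μ_p+λ₂ = 0.202728·0.111 + 0.022475 = 0.044977 ≈ 0.0450


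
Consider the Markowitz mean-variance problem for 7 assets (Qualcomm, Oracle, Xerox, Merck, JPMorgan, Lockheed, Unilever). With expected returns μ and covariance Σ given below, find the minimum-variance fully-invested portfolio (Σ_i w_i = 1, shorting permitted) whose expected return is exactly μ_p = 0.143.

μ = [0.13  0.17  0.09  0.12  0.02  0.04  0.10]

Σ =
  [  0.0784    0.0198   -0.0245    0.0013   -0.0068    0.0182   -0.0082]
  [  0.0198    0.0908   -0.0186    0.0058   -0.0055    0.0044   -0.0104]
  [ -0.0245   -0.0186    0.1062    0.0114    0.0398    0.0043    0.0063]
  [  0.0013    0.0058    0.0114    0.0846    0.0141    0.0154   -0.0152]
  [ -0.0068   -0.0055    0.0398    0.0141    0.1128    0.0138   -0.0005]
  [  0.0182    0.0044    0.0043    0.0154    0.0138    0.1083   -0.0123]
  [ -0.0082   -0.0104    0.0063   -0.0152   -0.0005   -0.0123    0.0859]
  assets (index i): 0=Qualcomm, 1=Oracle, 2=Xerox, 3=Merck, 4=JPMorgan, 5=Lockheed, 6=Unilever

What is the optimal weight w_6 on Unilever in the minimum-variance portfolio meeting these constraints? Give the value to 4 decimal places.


0.2102

u=Σ⁻¹μ = [1.7733  1.8680  1.4436  1.4304  -0.3012  -0.0338  1.7002]
v=Σ⁻¹𝟙 = [13.7536  11.3601  10.5333  10.5140  4.5785  5.8127  16.2766]
a=μᵀu=1.012318  b=𝟙ᵀu=7.880607  c=𝟙ᵀv=72.828829  D=ac−b²=11.621971
λ₁=(c·0.143−b)/D = (72.828829·0.143−7.880607)/11.621971 = 0.218028
λ₂=(a−b·0.143)/D = (1.012318−7.880607·0.143)/11.621971 = -0.009861
w* = 0.218028·u + -0.009861·v:
  w_0 = 0.218028·1.7733 + -0.009861·13.7536 = 0.2510  (Qualcomm)
  w_1 = 0.218028·1.8680 + -0.009861·11.3601 = 0.2953  (Oracle)
  w_2 = 0.218028·1.4436 + -0.009861·10.5333 = 0.2109  (Xerox)
  w_3 = 0.218028·1.4304 + -0.009861·10.5140 = 0.2082  (Merck)
  w_4 = 0.218028·-0.3012 + -0.009861·4.5785 = -0.1108  (JPMorgan)
  w_5 = 0.218028·-0.0338 + -0.009861·5.8127 = -0.0647  (Lockheed)
  w_6 = 0.218028·1.7002 + -0.009861·16.2766 = 0.2102  (Unilever)
Σw_i=1.0000  μᵀw=0.1430
σ²=wᵀΣw=λ₁·μ_p+λ₂ = 0.218028·0.143 + -0.009861 = 0.021317 ≈ 0.0213


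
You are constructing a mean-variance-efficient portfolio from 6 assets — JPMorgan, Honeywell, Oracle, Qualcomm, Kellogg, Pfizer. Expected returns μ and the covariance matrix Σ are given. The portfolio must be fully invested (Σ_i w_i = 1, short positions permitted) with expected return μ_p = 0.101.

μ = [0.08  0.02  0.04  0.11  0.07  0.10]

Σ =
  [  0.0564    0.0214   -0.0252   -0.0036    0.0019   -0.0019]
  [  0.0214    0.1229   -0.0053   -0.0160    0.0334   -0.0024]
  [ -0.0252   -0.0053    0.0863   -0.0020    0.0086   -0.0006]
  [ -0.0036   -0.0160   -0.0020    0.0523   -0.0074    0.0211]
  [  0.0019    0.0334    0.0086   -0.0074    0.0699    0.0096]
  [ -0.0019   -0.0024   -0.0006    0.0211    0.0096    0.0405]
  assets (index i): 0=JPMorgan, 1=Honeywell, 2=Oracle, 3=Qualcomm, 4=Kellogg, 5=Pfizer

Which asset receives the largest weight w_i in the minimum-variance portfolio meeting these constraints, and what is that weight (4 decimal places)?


Qualcomm (0.3462)

x=Σ⁻¹μ = [2.0559  -0.1276  1.0204  1.7900  0.8736  1.4335]
y=Σ⁻¹𝟙 = [25.8257  4.7176  19.0580  18.3693  8.9200  14.7803]
a=μᵀx=0.604139  b=𝟙ᵀx=7.045777  c=𝟙ᵀy=91.670851  D=ac−b²=5.738961
λ₁=(c·0.101−b)/D = (91.670851·0.101−7.045777)/5.738961 = 0.385606
λ₂=(a−b·0.101)/D = (0.604139−7.045777·0.101)/5.738961 = -0.018729
w* = 0.385606·x + -0.018729·y:
  w_0 = 0.385606·2.0559 + -0.018729·25.8257 = 0.3091  (JPMorgan)
  w_1 = 0.385606·-0.1276 + -0.018729·4.7176 = -0.1376  (Honeywell)
  w_2 = 0.385606·1.0204 + -0.018729·19.0580 = 0.0365  (Oracle)
  w_3 = 0.385606·1.7900 + -0.018729·18.3693 = 0.3462  (Qualcomm)
  w_4 = 0.385606·0.8736 + -0.018729·8.9200 = 0.1698  (Kellogg)
  w_5 = 0.385606·1.4335 + -0.018729·14.7803 = 0.2759  (Pfizer)
Σw_i=1.0000  μᵀw=0.1010
σ²=wᵀΣw=λ₁·μ_p+λ₂ = 0.385606·0.101 + -0.018729 = 0.020217 ≈ 0.0202


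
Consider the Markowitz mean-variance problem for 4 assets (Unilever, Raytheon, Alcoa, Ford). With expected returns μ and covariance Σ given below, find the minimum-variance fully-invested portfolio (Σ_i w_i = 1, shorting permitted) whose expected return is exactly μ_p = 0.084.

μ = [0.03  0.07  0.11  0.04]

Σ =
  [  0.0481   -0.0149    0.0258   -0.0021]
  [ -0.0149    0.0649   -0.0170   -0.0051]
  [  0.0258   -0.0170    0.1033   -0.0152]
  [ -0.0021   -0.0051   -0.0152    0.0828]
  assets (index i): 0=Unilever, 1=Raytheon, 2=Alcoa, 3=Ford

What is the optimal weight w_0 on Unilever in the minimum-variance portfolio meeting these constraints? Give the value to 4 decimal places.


p=Σ⁻¹μ = [0.4347  1.5959  1.3424  0.8388]
q=Σ⁻¹𝟙 = [23.6948  24.7855  10.2074  16.0787]
a=μᵀp=0.305968  b=𝟙ᵀp=4.211792  c=𝟙ᵀq=74.766396  D=ac−b²=5.136938
λ₁=(c·0.084−b)/D = (74.766396·0.084−4.211792)/5.136938 = 0.402688
λ₂=(a−b·0.084)/D = (0.305968−4.211792·0.084)/5.136938 = -0.009310
w* = 0.402688·p + -0.009310·q:
  w_0 = 0.402688·0.4347 + -0.009310·23.6948 = -0.0456  (Unilever)
  w_1 = 0.402688·1.5959 + -0.009310·24.7855 = 0.4119  (Raytheon)
  w_2 = 0.402688·1.3424 + -0.009310·10.2074 = 0.4455  (Alcoa)
  w_3 = 0.402688·0.8388 + -0.009310·16.0787 = 0.1881  (Ford)
Σw_i=1.0000  μᵀw=0.0840
σ²=wᵀΣw=λ₁·μ_p+λ₂ = 0.402688·0.084 + -0.009310 = 0.024516 ≈ 0.0245

-0.0456


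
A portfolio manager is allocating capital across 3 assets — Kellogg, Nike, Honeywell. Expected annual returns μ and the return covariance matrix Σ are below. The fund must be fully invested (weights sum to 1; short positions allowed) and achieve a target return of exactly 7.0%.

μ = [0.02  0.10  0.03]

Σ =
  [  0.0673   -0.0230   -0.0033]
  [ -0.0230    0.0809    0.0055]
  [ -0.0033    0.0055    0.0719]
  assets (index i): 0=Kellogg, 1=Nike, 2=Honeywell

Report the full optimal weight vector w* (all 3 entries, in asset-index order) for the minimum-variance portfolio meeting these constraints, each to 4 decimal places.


0.2865  0.6124  0.1011

g=Σ⁻¹μ = [0.8069  1.4421  0.3440]
h=Σ⁻¹𝟙 = [21.5242  17.5589  13.5529]
a=μᵀg=0.170668  b=𝟙ᵀg=2.592963  c=𝟙ᵀh=52.636057  D=ac−b²=2.259814
λ₁=(c·0.070−b)/D = (52.636057·0.070−2.592963)/2.259814 = 0.483031
λ₂=(a−b·0.070)/D = (0.170668−2.592963·0.070)/2.259814 = -0.004797
w* = 0.483031·g + -0.004797·h:
  w_0 = 0.483031·0.8069 + -0.004797·21.5242 = 0.2865  (Kellogg)
  w_1 = 0.483031·1.4421 + -0.004797·17.5589 = 0.6124  (Nike)
  w_2 = 0.483031·0.3440 + -0.004797·13.5529 = 0.1011  (Honeywell)
Σw_i=1.0000  μᵀw=0.0700
σ²=wᵀΣw=λ₁·μ_p+λ₂ = 0.483031·0.070 + -0.004797 = 0.029015 ≈ 0.0290


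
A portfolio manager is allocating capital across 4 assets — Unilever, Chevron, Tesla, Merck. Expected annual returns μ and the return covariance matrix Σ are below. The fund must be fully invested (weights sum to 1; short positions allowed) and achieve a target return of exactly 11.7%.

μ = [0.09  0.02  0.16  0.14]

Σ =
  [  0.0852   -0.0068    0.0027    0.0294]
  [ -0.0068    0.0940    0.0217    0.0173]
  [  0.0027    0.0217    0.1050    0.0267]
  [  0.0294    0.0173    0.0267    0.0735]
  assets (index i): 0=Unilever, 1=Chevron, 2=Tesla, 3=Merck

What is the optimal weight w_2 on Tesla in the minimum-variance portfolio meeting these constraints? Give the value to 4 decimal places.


0.3023

g=Σ⁻¹μ = [0.5463  -0.2724  1.2351  1.3017]
h=Σ⁻¹𝟙 = [10.5256  9.0634  6.0966  5.0472]
a=μᵀg=0.423565  b=𝟙ᵀg=2.810641  c=𝟙ᵀh=30.732853  D=ac−b²=5.117661
λ₁=(c·0.117−b)/D = (30.732853·0.117−2.810641)/5.117661 = 0.153410
λ₂=(a−b·0.117)/D = (0.423565−2.810641·0.117)/5.117661 = 0.018508
w* = 0.153410·g + 0.018508·h:
  w_0 = 0.153410·0.5463 + 0.018508·10.5256 = 0.2786  (Unilever)
  w_1 = 0.153410·-0.2724 + 0.018508·9.0634 = 0.1260  (Chevron)
  w_2 = 0.153410·1.2351 + 0.018508·6.0966 = 0.3023  (Tesla)
  w_3 = 0.153410·1.3017 + 0.018508·5.0472 = 0.2931  (Merck)
Σw_i=1.0000  μᵀw=0.1170
σ²=wᵀΣw=λ₁·μ_p+λ₂ = 0.153410·0.117 + 0.018508 = 0.036457 ≈ 0.0365


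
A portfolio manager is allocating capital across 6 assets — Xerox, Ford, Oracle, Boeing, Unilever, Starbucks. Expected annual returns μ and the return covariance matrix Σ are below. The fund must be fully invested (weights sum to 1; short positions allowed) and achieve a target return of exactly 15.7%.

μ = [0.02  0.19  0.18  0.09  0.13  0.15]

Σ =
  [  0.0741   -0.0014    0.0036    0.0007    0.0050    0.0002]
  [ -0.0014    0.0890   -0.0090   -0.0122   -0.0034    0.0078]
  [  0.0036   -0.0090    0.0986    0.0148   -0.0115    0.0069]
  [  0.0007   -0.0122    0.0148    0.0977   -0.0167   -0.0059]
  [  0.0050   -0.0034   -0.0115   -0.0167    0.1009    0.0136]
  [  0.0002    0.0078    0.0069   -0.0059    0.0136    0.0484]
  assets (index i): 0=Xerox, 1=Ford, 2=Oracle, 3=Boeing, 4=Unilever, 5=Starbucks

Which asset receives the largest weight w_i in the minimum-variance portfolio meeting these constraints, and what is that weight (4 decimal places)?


g=Σ⁻¹μ = [0.1047  2.3713  1.8610  1.3232  1.4988  2.1914]
h=Σ⁻¹𝟙 = [12.4051  13.1942  9.0700  13.2245  10.8394  15.7568]
a=μᵀg=1.430265  b=𝟙ᵀg=9.350449  c=𝟙ᵀh=74.489974  D=ac−b²=19.109531
λ₁=(c·0.157−b)/D = (74.489974·0.157−9.350449)/19.109531 = 0.122686
λ₂=(a−b·0.157)/D = (1.430265−9.350449·0.157)/19.109531 = -0.001976
w* = 0.122686·g + -0.001976·h:
  w_0 = 0.122686·0.1047 + -0.001976·12.4051 = -0.0117  (Xerox)
  w_1 = 0.122686·2.3713 + -0.001976·13.1942 = 0.2649  (Ford)
  w_2 = 0.122686·1.8610 + -0.001976·9.0700 = 0.2104  (Oracle)
  w_3 = 0.122686·1.3232 + -0.001976·13.2245 = 0.1362  (Boeing)
  w_4 = 0.122686·1.4988 + -0.001976·10.8394 = 0.1625  (Unilever)
  w_5 = 0.122686·2.1914 + -0.001976·15.7568 = 0.2377  (Starbucks)
Σw_i=1.0000  μᵀw=0.1570
σ²=wᵀΣw=λ₁·μ_p+λ₂ = 0.122686·0.157 + -0.001976 = 0.017286 ≈ 0.0173

Ford (0.2649)


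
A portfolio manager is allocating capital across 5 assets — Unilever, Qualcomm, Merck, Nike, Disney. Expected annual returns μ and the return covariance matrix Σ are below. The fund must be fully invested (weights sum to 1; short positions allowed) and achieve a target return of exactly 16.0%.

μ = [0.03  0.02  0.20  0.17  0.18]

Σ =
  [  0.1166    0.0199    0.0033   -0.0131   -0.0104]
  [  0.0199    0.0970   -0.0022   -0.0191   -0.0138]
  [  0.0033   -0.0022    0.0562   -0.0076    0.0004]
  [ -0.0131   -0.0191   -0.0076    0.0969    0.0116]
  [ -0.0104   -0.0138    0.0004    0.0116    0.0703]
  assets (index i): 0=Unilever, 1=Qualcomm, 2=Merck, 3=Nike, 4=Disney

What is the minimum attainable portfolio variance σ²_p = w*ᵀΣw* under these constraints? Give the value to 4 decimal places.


0.0162

g=Σ⁻¹μ = [0.4316  0.9489  3.8242  2.0055  2.4579]
h=Σ⁻¹𝟙 = [8.6088  13.9741  19.5993  13.8792  15.8398]
a=μᵀg=1.580132  b=𝟙ᵀg=9.668223  c=𝟙ᵀh=71.901131  D=ac−b²=20.138715
λ₁=(c·0.160−b)/D = (71.901131·0.160−9.668223)/20.138715 = 0.091166
λ₂=(a−b·0.160)/D = (1.580132−9.668223·0.160)/20.138715 = 0.001649
w* = 0.091166·g + 0.001649·h:
  w_0 = 0.091166·0.4316 + 0.001649·8.6088 = 0.0536  (Unilever)
  w_1 = 0.091166·0.9489 + 0.001649·13.9741 = 0.1096  (Qualcomm)
  w_2 = 0.091166·3.8242 + 0.001649·19.5993 = 0.3810  (Merck)
  w_3 = 0.091166·2.0055 + 0.001649·13.8792 = 0.2057  (Nike)
  w_4 = 0.091166·2.4579 + 0.001649·15.8398 = 0.2502  (Disney)
Σw_i=1.0000  μᵀw=0.1600
σ²=wᵀΣw=λ₁·μ_p+λ₂ = 0.091166·0.160 + 0.001649 = 0.016236 ≈ 0.0162


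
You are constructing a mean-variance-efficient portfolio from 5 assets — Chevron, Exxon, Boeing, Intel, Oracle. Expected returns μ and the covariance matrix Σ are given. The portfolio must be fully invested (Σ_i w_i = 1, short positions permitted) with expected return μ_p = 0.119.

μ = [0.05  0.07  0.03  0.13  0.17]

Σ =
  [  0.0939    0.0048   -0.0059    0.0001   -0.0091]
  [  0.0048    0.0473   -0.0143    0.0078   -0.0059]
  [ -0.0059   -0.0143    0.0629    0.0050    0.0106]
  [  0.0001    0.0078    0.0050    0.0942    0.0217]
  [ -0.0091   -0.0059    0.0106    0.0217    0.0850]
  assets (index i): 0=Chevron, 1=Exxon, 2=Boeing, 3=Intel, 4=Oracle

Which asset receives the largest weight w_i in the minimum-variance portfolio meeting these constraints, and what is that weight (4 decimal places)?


Oracle (0.4215)

g=Σ⁻¹μ = [0.6657  1.6886  0.5378  0.7674  1.9255]
h=Σ⁻¹𝟙 = [11.6547  26.8674  20.8587  4.7212  11.0709]
a=μᵀg=0.594719  b=𝟙ᵀg=5.585017  c=𝟙ᵀh=75.172837  D=ac−b²=13.514320
λ₁=(c·0.119−b)/D = (75.172837·0.119−5.585017)/13.514320 = 0.248666
λ₂=(a−b·0.119)/D = (0.594719−5.585017·0.119)/13.514320 = -0.005172
w* = 0.248666·g + -0.005172·h:
  w_0 = 0.248666·0.6657 + -0.005172·11.6547 = 0.1053  (Chevron)
  w_1 = 0.248666·1.6886 + -0.005172·26.8674 = 0.2809  (Exxon)
  w_2 = 0.248666·0.5378 + -0.005172·20.8587 = 0.0258  (Boeing)
  w_3 = 0.248666·0.7674 + -0.005172·4.7212 = 0.1664  (Intel)
  w_4 = 0.248666·1.9255 + -0.005172·11.0709 = 0.4215  (Oracle)
Σw_i=1.0000  μᵀw=0.1190
σ²=wᵀΣw=λ₁·μ_p+λ₂ = 0.248666·0.119 + -0.005172 = 0.024419 ≈ 0.0244


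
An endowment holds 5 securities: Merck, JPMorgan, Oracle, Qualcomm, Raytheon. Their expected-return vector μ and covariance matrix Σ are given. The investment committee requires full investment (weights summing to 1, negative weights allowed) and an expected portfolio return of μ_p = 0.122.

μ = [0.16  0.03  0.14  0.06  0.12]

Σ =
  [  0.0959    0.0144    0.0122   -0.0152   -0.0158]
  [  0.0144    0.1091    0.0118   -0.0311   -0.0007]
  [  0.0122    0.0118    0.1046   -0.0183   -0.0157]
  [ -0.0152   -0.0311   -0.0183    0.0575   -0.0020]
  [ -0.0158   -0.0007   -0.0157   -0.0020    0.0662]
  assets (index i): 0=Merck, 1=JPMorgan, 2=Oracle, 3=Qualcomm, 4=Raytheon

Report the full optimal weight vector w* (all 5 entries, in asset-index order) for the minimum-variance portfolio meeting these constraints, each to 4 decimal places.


0.2613  -0.0016  0.2099  0.2132  0.3172

x=Σ⁻¹μ = [2.2371  0.5433  1.9106  2.6371  2.8852]
y=Σ⁻¹𝟙 = [15.6701  15.7832  15.8186  35.9343  23.8498]
a=μᵀx=1.146171  b=𝟙ᵀx=10.213344  c=𝟙ᵀy=107.055912  D=ac−b²=18.391992
λ₁=(c·0.122−b)/D = (107.055912·0.122−10.213344)/18.391992 = 0.154822
λ₂=(a−b·0.122)/D = (1.146171−10.213344·0.122)/18.391992 = -0.005429
w* = 0.154822·x + -0.005429·y:
  w_0 = 0.154822·2.2371 + -0.005429·15.6701 = 0.2613  (Merck)
  w_1 = 0.154822·0.5433 + -0.005429·15.7832 = -0.0016  (JPMorgan)
  w_2 = 0.154822·1.9106 + -0.005429·15.8186 = 0.2099  (Oracle)
  w_3 = 0.154822·2.6371 + -0.005429·35.9343 = 0.2132  (Qualcomm)
  w_4 = 0.154822·2.8852 + -0.005429·23.8498 = 0.3172  (Raytheon)
Σw_i=1.0000  μᵀw=0.1220
σ²=wᵀΣw=λ₁·μ_p+λ₂ = 0.154822·0.122 + -0.005429 = 0.013459 ≈ 0.0135


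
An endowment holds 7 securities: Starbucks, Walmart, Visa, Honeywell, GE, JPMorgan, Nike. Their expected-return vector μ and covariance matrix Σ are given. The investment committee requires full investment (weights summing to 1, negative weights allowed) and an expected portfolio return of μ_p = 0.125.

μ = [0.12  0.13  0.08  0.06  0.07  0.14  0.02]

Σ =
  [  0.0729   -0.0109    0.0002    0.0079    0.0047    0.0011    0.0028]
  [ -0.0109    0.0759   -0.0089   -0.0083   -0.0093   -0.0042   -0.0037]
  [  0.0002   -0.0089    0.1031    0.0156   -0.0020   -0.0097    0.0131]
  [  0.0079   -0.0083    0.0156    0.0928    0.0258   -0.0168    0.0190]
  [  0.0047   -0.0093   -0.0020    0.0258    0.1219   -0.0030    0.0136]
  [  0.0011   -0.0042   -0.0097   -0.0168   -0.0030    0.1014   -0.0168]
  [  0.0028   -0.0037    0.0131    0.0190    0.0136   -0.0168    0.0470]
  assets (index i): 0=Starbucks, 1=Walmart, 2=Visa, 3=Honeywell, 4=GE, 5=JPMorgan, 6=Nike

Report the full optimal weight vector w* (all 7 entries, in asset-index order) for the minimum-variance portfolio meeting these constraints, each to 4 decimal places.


0.2698  0.3300  0.1323  0.0678  0.0681  0.2306  -0.0985

x=Σ⁻¹μ = [1.8500  2.3487  1.0038  0.5989  0.5659  1.7423  0.4374]
y=Σ⁻¹𝟙 = [14.4859  19.7239  9.3582  6.7663  5.9627  16.1384  20.6659]
a=μᵀx=0.935871  b=𝟙ᵀx=8.547133  c=𝟙ᵀy=93.101331  D=ac−b²=14.077373
λ₁=(c·0.125−b)/D = (93.101331·0.125−8.547133)/14.077373 = 0.219539
λ₂=(a−b·0.125)/D = (0.935871−8.547133·0.125)/14.077373 = -0.009414
w* = 0.219539·x + -0.009414·y:
  w_0 = 0.219539·1.8500 + -0.009414·14.4859 = 0.2698  (Starbucks)
  w_1 = 0.219539·2.3487 + -0.009414·19.7239 = 0.3300  (Walmart)
  w_2 = 0.219539·1.0038 + -0.009414·9.3582 = 0.1323  (Visa)
  w_3 = 0.219539·0.5989 + -0.009414·6.7663 = 0.0678  (Honeywell)
  w_4 = 0.219539·0.5659 + -0.009414·5.9627 = 0.0681  (GE)
  w_5 = 0.219539·1.7423 + -0.009414·16.1384 = 0.2306  (JPMorgan)
  w_6 = 0.219539·0.4374 + -0.009414·20.6659 = -0.0985  (Nike)
Σw_i=1.0000  μᵀw=0.1250
σ²=wᵀΣw=λ₁·μ_p+λ₂ = 0.219539·0.125 + -0.009414 = 0.018029 ≈ 0.0180


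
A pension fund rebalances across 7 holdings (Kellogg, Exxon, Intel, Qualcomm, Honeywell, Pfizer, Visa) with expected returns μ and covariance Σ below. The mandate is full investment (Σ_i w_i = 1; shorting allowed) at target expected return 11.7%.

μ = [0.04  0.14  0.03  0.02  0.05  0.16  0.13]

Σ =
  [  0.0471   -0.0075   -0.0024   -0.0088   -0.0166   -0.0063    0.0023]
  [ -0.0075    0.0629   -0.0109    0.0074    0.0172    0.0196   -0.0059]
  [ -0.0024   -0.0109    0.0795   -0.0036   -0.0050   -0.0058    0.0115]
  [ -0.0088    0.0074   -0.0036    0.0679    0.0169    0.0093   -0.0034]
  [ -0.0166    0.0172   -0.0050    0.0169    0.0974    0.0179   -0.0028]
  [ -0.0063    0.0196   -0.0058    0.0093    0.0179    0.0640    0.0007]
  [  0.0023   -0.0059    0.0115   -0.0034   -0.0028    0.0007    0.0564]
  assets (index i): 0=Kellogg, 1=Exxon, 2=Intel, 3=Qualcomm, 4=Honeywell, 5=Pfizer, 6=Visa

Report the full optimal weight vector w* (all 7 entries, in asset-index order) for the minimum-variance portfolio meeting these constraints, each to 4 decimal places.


0.1633  0.2421  0.0593  0.0095  0.0107  0.2370  0.2781

x=Σ⁻¹μ = [1.4080  2.0426  0.5174  0.1008  0.1031  1.9908  2.3422]
y=Σ⁻¹𝟙 = [31.3166  16.3234  15.4203  14.8810  9.5432  10.0968  16.2623]
a=μᵀx=0.987996  b=𝟙ᵀx=8.504919  c=𝟙ᵀy=113.843614  D=ac−b²=40.143348
λ₁=(c·0.117−b)/D = (113.843614·0.117−8.504919)/40.143348 = 0.119940
λ₂=(a−b·0.117)/D = (0.987996−8.504919·0.117)/40.143348 = -0.000176
w* = 0.119940·x + -0.000176·y:
  w_0 = 0.119940·1.4080 + -0.000176·31.3166 = 0.1633  (Kellogg)
  w_1 = 0.119940·2.0426 + -0.000176·16.3234 = 0.2421  (Exxon)
  w_2 = 0.119940·0.5174 + -0.000176·15.4203 = 0.0593  (Intel)
  w_3 = 0.119940·0.1008 + -0.000176·14.8810 = 0.0095  (Qualcomm)
  w_4 = 0.119940·0.1031 + -0.000176·9.5432 = 0.0107  (Honeywell)
  w_5 = 0.119940·1.9908 + -0.000176·10.0968 = 0.2370  (Pfizer)
  w_6 = 0.119940·2.3422 + -0.000176·16.2623 = 0.2781  (Visa)
Σw_i=1.0000  μᵀw=0.1170
σ²=wᵀΣw=λ₁·μ_p+λ₂ = 0.119940·0.117 + -0.000176 = 0.013857 ≈ 0.0139
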